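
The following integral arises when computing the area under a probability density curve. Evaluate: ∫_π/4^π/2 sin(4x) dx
Antiderivative: -cos(4x)/4
Evaluate at bounds: [-cos(4·π/2)/4] - [-cos(4·π/4)/4]
=(-(1) + (-1))/4=-1/2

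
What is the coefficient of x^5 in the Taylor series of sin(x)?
sin(x)=Σ (-1)^k x^(2k + 1)/(2k + 1)!
For x^5: (-1)^2/5!=1/120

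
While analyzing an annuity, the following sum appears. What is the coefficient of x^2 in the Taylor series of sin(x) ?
sin(x) has only odd powers. Coefficient of x^2=0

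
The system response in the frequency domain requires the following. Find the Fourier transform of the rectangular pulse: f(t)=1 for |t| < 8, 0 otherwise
F(omega)=integral from -8 to 8 of e^(-j * omega * t) dt
=2 * sin(8 * omega)/omega=16 * sinc(8 * omega/pi)

Answer: 2 * sin(8 * omega)/omega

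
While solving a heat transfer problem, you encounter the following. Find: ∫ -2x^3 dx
Using power rule: ∫ -2x^3 dx = -2/4 x^4 + C = (-1/2)x^4 + C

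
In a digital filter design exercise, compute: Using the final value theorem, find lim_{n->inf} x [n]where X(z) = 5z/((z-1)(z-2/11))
Final value theorem: lim x[n]=lim_{z->1} (z-1)*X(z)
(z-1)*X(z)=5z/(z-2/11)
As z->1: 5/(1 - 2/11)=5/(9/11)=55/9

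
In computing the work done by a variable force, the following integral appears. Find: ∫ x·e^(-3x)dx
Integration by parts: u = x, dv = e^(-3x) dx
du = dx, v = e^(-3x)/(-3)
= x·e^(-3x)/(-3) - ∫ e^(-3x)/(-3) dx
= x·e^(-3x)/(-3) - e^(-3x)/9+C

Answer: e^(-3x)(x/(-3)-1/9)+C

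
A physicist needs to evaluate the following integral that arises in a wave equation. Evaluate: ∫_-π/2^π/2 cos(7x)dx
Antiderivative: sin(7x)/7
Evaluate at bounds: [sin(7·π/2)/7] - [sin(7·-π/2)/7]
= ((-1) - (1))/7 = -2/7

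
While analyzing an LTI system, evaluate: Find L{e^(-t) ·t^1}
First shifting: L{e^(at)f(t)}=F(s-a)
L{t^1}=1/s^2
Shift s → s + 1: 1/(s + 1)^2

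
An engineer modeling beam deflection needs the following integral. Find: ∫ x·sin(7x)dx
By parts: u=x, dv=sin(7x) dx
du=dx, v=-cos(7x)/7
=-x·cos(7x)/7 + sin(7x)/7² + C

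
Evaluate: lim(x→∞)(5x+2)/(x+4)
Divide numerator and denominator by x:
lim (5+2/x)/(1+4/x) = 5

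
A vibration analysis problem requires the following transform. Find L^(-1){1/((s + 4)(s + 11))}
Partial fractions: 1/((s + 4)(s + 11))=A/(s + 4) + B/(s + 11)
Cover-up: A=1/(s + 11)|_{s=-4}=1/7; B=1/(s + 4)|_{s=-11}=-1/7
L^(-1)=(1/7)e^(-4t) - (1/7)e^(-11t)

Answer: (1/7)(e^(-4t) - e^(-11t))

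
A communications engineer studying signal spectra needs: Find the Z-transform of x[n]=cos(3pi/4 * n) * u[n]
Z{cos(w0 * n) * u[n]} = z(z - cos(w0))/(z^2 - 2z * cos(w0) + 1)
With w0 = 3pi/4: X(z) = z(z - cos(3pi/4))/(z^2 - 2z * cos(3pi/4) + 1)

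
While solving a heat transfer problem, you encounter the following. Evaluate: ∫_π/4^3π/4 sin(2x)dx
Antiderivative: -cos(2x)/2
Evaluate at bounds: [-cos(2·3π/4)/2] - [-cos(2·π/4)/2]
= (-(0)+(0))/2 = 0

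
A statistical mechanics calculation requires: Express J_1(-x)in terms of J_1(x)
For integer n: J_n(-x)=(-1)^n J_n(x)
With n=1: J_1(-x)=(-1)^1 J_1(x)=-J_1(x)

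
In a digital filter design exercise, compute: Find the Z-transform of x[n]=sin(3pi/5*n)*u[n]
Z{sin(w0*n)*u[n]}=z*sin(w0)/(z^2 - 2z*cos(w0) + 1)
With w0=3pi/5: X(z)=z*sin(3pi/5)/(z^2 - 2z*cos(3pi/5) + 1)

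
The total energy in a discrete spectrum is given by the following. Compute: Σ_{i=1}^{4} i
Using formula: Σ i^1 = n(n+1)/2 = 4·5/2 = 10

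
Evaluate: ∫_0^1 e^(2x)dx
Antiderivative: (1/2)e^(2x)
Evaluate: (1/2)(e^2-1)

Answer: (e^2-1)/2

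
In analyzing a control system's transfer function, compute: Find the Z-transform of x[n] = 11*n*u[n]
Z{n*u[n]} = z/(z-1)^2
By linearity: Z{11*n*u[n]} = 11z/(z-1)^2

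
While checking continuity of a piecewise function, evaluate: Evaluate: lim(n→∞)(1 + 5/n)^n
This is the definition of e^5: lim(1 + 5/n)^n=e^5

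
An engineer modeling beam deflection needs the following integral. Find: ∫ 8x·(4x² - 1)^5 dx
Let u=4x² - 1, du=8x dx
∫ u^5 du=u^6/6 + C

Answer: (4x² - 1)^6/6 + C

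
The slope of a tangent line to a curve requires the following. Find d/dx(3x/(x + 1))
Quotient rule: (f/g)'=(f'g - fg')/g²
f=3x, f'=3
g=x + 1, g'=1

Answer: (3·(x + 1) - 3x)/(x + 1)²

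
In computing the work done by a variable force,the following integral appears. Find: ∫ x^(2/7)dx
Power rule: ∫ x^(2/7) dx = x^(9/7)/(9/7)+C

Answer: (7/9)·x^(9/7)+C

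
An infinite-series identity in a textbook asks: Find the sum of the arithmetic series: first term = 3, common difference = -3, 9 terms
Last term: a_n = 3+(9-1)·-3 = -21
Sum = n(a_1+a_n)/2 = 9(3+(-21))/2 = -81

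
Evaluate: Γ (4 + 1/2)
Γ(n + 1/2)=(2n)!√π/(4^n·n!)
=40320√π/(256·24)=(105/16)·√π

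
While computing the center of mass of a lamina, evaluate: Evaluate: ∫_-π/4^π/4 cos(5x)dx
Antiderivative: sin(5x)/5
Evaluate at bounds: [sin(5·π/4)/5] - [sin(5·-π/4)/5]
=((-√2/2) - (√2/2))/5=-√2/5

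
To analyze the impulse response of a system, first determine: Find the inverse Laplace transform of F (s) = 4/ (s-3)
L^(-1){4/(s-a)}=c·e^(at)
Here a=3, c=4

Answer: 4e^(3t)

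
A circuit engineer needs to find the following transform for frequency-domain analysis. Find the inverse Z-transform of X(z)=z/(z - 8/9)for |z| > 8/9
Standard pair: z/(z-a) <-> a^n*u[n] for causal signals
With a=8/9: x[n]=(8/9)^n*u[n]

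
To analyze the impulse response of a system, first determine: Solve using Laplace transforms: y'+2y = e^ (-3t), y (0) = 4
Take L: sY - 4 + 2Y=1/(s + 3)
Y(s + 2)=1/(s + 3) + 4
Y=1/((s + 3)(s + 2)) + 4/(s + 2)
Partial fractions: 1/((s + 3)(s + 2))=-1/(s + 3) + 1/(s + 2)
So Y=-1/(s + 3) + 5/(s + 2)
Inverse Laplace transform (L^(-1){1/(s + 3)}=e^(-3t), L^(-1){1/(s + 2)}=e^(-2t)):

Answer: y(t)=-1·e^(-3t) + 5·e^(-2t)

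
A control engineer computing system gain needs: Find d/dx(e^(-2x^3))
Chain rule: d/dx[e^u] = e^u · u' where u = -2x^3
u' = -6x^2

Answer: -6x^2·e^(-2x^3)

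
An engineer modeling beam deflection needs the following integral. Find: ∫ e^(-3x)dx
Since d/dx[e^(-3x)]=-3e^(-3x), we get -1/3 e^(-3x) + C

Answer: (-1/3)e^(-3x) + C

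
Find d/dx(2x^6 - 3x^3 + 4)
Power rule: d/dx(ax^n)=n·a·x^(n-1)
Term by term: 12·x^5-9·x^2

Answer: 12x^5-9x^2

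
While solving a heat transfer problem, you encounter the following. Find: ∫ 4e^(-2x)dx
Since d/dx[e^(-2x)]=-2e^(-2x), we get -2 e^(-2x)+C

Answer: -2e^(-2x)+C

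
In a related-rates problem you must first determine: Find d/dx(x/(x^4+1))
Quotient rule: (f/g)'=(f'g - fg')/g²
f=x, f'=1
g=x^4+1, g'=4x^3

Answer: (1·(x^4+1)-4x^4)/(x^4+1)²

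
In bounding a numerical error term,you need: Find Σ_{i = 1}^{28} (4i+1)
=4·Σ i + 1·28=4·406 + 28=1652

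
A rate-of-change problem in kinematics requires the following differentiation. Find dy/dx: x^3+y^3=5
Differentiate: 3x^2 + 3y^2·(dy/dx)=0
dy/dx=-3x^2/(3y^2)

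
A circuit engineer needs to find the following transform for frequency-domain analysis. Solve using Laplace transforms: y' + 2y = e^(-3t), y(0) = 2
Take L: sY - 2 + 2Y=1/(s + 3)
Y(s + 2)=1/(s + 3) + 2
Y=1/((s + 3)(s + 2)) + 2/(s + 2)
Partial fractions: 1/((s + 3)(s + 2))=-1/(s + 3) + 1/(s + 2)
So Y=-1/(s + 3) + 3/(s + 2)
Inverse Laplace transform (L^(-1){1/(s + 3)}=e^(-3t), L^(-1){1/(s + 2)}=e^(-2t)):

Answer: y(t)=-1·e^(-3t) + 3·e^(-2t)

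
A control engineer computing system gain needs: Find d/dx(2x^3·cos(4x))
Product rule: (fg)' = f'g + fg'
f = 2x^3, f' = 6x^2
g = cos(4x), g' = -4·sin(4x)

Answer: 6x^2·cos(4x) - 8x^3·sin(4x)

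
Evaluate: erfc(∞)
erfc(x)=1 - erf(x); erfc(∞)=1 - erf(∞)=1 - 1=0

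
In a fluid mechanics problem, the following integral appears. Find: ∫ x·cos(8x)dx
By parts: u = x, dv = cos(8x) dx
du = dx, v = sin(8x)/8
= x·sin(8x)/8 + cos(8x)/8² + C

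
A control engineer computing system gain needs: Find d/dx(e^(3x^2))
Chain rule: d/dx[e^u]=e^u · u' where u=3x^2
u'=6x

Answer: 6x·e^(3x^2)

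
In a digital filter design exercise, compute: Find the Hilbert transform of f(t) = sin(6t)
The Hilbert transform shifts each frequency component by -pi/2.
H{sin(wt)}=-cos(wt)
With w=6: H{sin(6t)}=-cos(6t)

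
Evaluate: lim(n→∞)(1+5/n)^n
This is the definition of e^5: lim(1+5/n)^n=e^5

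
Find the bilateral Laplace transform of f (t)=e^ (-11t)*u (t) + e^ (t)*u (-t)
For e^(-11t) * u(t): L = 1/(s+11), Re(s) > -11
For e^(t) * u(-t): L = -1/(s-1), Re(s) < 1
Combined: F(s) = 1/(s+11)-1/(s-1), -11 < Re(s) < 1

Answer: 1/(s+11)-1/(s-1), ROC: -11 < Re(s) < 1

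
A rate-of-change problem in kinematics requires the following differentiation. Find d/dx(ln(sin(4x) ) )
Chain rule: d/dx[ln(u)]=u'/u where u=sin(4x)
u'=4cos(4x)

Answer: (4cos(4x))/(sin(4x))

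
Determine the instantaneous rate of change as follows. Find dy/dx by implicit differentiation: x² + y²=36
Differentiate both sides: 2x+2y·(dy/dx)=0
Solve: dy/dx=-2x/(2y)=-x/y

Answer: dy/dx=-x/y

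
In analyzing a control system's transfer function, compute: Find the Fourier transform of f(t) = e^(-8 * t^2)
The Fourier transform of a Gaussian e^(-a * t^2) is sqrt(pi/a) * e^(-omega^2/(4a)).
With a = 8: F(omega) = sqrt(pi/8) * e^(-omega^2/32)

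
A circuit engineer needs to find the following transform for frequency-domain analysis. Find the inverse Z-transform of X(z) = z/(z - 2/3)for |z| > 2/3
Standard pair: z/(z-a) <-> a^n*u[n] for causal signals
With a=2/3: x[n]=(2/3)^n*u[n]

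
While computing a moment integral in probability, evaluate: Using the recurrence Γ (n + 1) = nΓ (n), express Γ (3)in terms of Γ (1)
Γ(3)=2Γ(2)=2·1Γ(1)=...=2!·Γ(1)=2·Γ(1)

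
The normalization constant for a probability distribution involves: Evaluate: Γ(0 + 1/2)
Γ(1/2)=√π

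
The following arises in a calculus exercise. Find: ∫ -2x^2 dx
Using power rule: ∫ -2x^2 dx = -2/3 x^3+C = (-2/3)x^3+C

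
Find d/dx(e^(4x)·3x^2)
Product rule: (fg)' = f'g+fg'
f = e^(4x), f' = 4·e^(4x)
g = 3x^2, g' = 6x

Answer: 12·e^(4x)·x^2+6·e^(4x)·x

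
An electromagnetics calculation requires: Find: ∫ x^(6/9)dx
Power rule: ∫ x^(2/3) dx=x^(5/3)/(5/3) + C

Answer: (3/5)·x^(5/3) + C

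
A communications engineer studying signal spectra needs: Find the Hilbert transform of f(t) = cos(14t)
The Hilbert transform shifts each frequency component by -pi/2.
H{cos(wt)}=sin(wt)
With w=14: H{cos(14t)}=sin(14t)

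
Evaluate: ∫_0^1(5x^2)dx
Step 1: Find antiderivative F(x) = (5/3)x^3
Step 2: F(1) - F(0) = 5/3 - (0) = 5/3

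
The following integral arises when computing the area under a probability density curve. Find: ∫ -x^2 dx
Using power rule: ∫ -x^2 dx=-1/3 x^3+C=(-1/3)x^3+C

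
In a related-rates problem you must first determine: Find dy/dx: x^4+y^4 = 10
Differentiate: 4x^3 + 4y^3·(dy/dx) = 0
dy/dx = -4x^3/(4y^3)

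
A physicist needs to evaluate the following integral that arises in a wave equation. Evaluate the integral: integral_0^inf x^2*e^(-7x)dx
This is a Gamma integral. Substitute u=7x (du=7 dx):
integral_0^inf x^2*e^(-7x) dx=(1/7^3) integral_0^inf u^2*e^(-u) du
=Gamma(3)/7^3=2!/7^3=2/343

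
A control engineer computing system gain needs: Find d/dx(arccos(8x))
d/dx[arccos(u)] = -u'/√(1-u²), u = 8x, u' = 8

Answer: -8/√(1 - 64x²)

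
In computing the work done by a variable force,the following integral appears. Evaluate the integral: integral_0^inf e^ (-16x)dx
integral_0^inf e^(-16x) dx = [-1/16 * e^(-16x)]_0^inf
= 0 - (-1/16) = 1/16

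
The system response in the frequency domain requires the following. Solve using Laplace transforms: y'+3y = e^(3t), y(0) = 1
Take L: sY - 1+3Y = 1/(s-3)
Y(s+3) = 1/(s-3)+1
Y = 1/((s-3)(s+3))+1/(s+3)
Partial fractions: 1/((s-3)(s+3)) = (1/6)/(s-3) - (1/6)/(s+3)
So Y = (1/6)/(s-3)+(5/6)/(s+3)
Inverse Laplace transform (L^(-1){1/(s-3)} = e^(3t), L^(-1){1/(s+3)} = e^(-3t)):

Answer: y(t) = (1/6)·e^(3t)+(5/6)·e^(-3t)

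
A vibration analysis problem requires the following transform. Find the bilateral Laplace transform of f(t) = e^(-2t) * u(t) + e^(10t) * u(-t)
For e^(-2t)*u(t): L=1/(s + 2), Re(s) > -2
For e^(10t)*u(-t): L=-1/(s-10), Re(s) < 10
Combined: F(s)=1/(s + 2) - 1/(s-10), -2 < Re(s) < 10

Answer: 1/(s + 2) - 1/(s-10), ROC: -2 < Re(s) < 10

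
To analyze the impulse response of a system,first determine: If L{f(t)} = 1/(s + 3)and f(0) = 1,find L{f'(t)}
L{f'(t)}=s·F(s) - f(0)=s/(s + 3) - 1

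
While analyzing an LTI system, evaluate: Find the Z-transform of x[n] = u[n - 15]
Using the time-shift property: Z{u[n-15]}=z^(-15) * z/(z-1)
=z^(-14)/(z-1)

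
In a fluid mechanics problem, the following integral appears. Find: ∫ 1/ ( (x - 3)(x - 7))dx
Partial fractions: 1/((x-3)(x-7)) = A/(x-3) + B/(x-7)
A = -1/4, B = 1/4
∫ [-1/4· 1/(x-3) + 1/4· 1/(x-7)] dx
= (1/4)[ln|x-7| - ln|x-3|] + C

Answer: (1/4)·ln|(x-7)/(x-3)| + C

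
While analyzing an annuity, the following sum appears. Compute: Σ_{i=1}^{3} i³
Using formula: Σ i^3=[n(n+1)/2]²=[3·4/2]²=36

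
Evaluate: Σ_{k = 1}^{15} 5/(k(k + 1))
Partial fractions: 5/(k(k + 1)) = 5/k - 5/(k + 1)
Telescoping sum: 5(1 - 1/16) = 5·15/16

Answer: 75/16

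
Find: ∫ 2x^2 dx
Using power rule: ∫ 2x^2 dx = 2/3 x^3 + C = (2/3)x^3 + C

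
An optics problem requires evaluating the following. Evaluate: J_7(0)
J_n(0) = 0 for all n > 0 (Bessel function of first kind)
J_7(0) = 0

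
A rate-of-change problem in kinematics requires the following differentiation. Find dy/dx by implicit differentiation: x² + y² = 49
Differentiate both sides: 2x + 2y·(dy/dx) = 0
Solve: dy/dx = -2x/(2y) = -x/y

Answer: dy/dx = -x/y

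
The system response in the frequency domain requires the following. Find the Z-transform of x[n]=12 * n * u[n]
Z{n*u[n]}=z/(z-1)^2
By linearity: Z{12*n*u[n]}=12z/(z-1)^2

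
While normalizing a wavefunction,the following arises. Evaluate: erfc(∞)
erfc(x) = 1 - erf(x); erfc(∞) = 1 - erf(∞) = 1 - 1 = 0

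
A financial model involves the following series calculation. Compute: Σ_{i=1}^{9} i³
Using formula: Σ i^3 = [n(n + 1)/2]² = [9·10/2]² = 2025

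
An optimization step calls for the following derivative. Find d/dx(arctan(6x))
d/dx[arctan(u)]=u'/(1+u²), u=6x, u'=6

Answer: 6/(1+36x²)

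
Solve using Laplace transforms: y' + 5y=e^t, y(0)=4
Take L: sY - 4+5Y = 1/(s-1)
Y(s+5) = 1/(s-1)+4
Y = 1/((s-1)(s+5))+4/(s+5)
Partial fractions: 1/((s-1)(s+5)) = (1/6)/(s-1) - (1/6)/(s+5)
So Y = (1/6)/(s-1)+(23/6)/(s+5)
Inverse Laplace transform (L^(-1){1/(s-1)} = e^t, L^(-1){1/(s+5)} = e^(-5t)):

Answer: y(t) = (1/6)·e^t+(23/6)·e^(-5t)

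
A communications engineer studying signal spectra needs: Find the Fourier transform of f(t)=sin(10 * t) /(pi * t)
sin(W*t)/(pi*t)=(W/pi)*sinc(W*t/pi) is the impulse response of the ideal low-pass filter with cutoff W (here W=10).
Its Fourier transform is a rectangular function:
F(omega)=1 for |omega| < 10, 0 otherwise

Answer: rect(omega/20) [i.e., 1 for |omega| < 10, 0 otherwise]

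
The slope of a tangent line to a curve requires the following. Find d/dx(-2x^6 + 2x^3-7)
Power rule: d/dx(ax^n) = n·a·x^(n-1)
Term by term: -12·x^5+6·x^2

Answer: -12x^5+6x^2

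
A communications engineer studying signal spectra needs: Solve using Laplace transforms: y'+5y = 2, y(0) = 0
Take L of both sides: sY(s)-0+5Y(s) = 2/s
Y(s)(s+5) = 2/s+0
Y(s) = 2/(s(s+5))+0/(s+5)
Partial fractions: 2/(s(s+5)) = (2/5)/s - (2/5)/(s+5)
So Y(s) = (2/5)/s - (2/5)/(s+5)
Inverse transform (L^(-1){1/s} = 1, L^(-1){1/(s+5)} = e^(-5t)):

Answer: y(t) = 2/5 - (2/5)·e^(-5t)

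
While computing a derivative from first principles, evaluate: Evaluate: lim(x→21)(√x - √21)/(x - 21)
Multiply by conjugate (√x + √21)/(√x + √21):
= (x - 21)/((x - 21)(√x + √21)) = 1/(√x + √21)
As x → 21: 1/(2√21)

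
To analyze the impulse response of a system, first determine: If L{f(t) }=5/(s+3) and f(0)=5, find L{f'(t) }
L{f'(t)}=s·F(s) - f(0)=5s/(s+3)-5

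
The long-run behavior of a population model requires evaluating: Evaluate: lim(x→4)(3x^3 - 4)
Polynomial is continuous, so substitute x = 4:
3·4^3 - 4 = 188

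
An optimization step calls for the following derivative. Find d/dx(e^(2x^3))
Chain rule: d/dx[e^u] = e^u · u' where u = 2x^3
u' = 6x^2

Answer: 6x^2·e^(2x^3)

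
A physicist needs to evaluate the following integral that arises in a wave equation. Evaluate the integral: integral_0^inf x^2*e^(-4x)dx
This is a Gamma integral. Substitute u = 4x (du = 4 dx):
integral_0^inf x^2 * e^(-4x) dx = (1/4^3) integral_0^inf u^2 * e^(-u) du
= Gamma(3)/4^3 = 2!/4^3 = 2/64

Answer: 1/32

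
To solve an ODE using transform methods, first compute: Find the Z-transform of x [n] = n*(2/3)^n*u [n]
Using the property Z{n*a^n*u[n]} = az/(z-a)^2
With a = 2/3: X(z) = (2/3)z/(z - 2/3)^2, |z| > 2/3

Answer: (2/3)z/(z - 2/3)^2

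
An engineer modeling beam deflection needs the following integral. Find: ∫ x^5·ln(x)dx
By parts: u=ln(x), dv=x^5 dx
du=1/x dx, v=x^6/6
=x^6·ln(x)/6 - ∫ x^5/6 dx
=x^6·ln(x)/6 - x^6/36 + C

Answer: x^6(ln(x)/6 - 1/36) + C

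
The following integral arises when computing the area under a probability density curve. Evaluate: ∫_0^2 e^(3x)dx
Antiderivative: (1/3)e^(3x)
Evaluate: (1/3)(e^6-1)

Answer: (e^6-1)/3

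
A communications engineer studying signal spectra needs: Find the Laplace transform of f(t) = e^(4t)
L{e^(at)} = 1/(s-a)
L{e^(4t)} = 1/(s-4)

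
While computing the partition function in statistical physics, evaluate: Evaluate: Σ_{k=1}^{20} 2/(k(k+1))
Partial fractions: 2/(k(k + 1)) = 2/k - 2/(k + 1)
Telescoping sum: 2(1 - 1/21) = 2·20/21

Answer: 40/21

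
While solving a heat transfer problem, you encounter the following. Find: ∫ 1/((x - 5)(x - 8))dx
Partial fractions: 1/((x-5)(x-8)) = A/(x-5)+B/(x-8)
A = -1/3, B = 1/3
∫ [-1/3· 1/(x-5)+1/3· 1/(x-8)] dx
= (1/3)[ln|x-8| - ln|x-5|]+C

Answer: (1/3)·ln|(x-8)/(x-5)|+C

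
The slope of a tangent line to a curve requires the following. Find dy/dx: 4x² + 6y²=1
Differentiate: 8x + 12y·(dy/dx) = 0
dy/dx = -8x/(12y) = -(2/3)·(x/y)

Answer: dy/dx = -(2/3)·(x/y)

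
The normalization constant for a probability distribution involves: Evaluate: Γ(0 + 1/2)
Γ(1/2) = √π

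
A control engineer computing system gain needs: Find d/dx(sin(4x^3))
Chain rule: d/dx[sin(u)] = cos(u)·u' where u = 4x^3
u' = 12x^2

Answer: 12x^2·cos(4x^3)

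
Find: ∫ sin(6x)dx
Using substitution u = 6x: ∫ sin(u) du/6 = -cos(u)/6+C

Answer: (-1/6)cos(6x)+C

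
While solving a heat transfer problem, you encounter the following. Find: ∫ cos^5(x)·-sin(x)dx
Let u = cos(x), du = -sin(x) dx
∫ u^5 du = u^6/6+C

Answer: cos^6(x)/6+C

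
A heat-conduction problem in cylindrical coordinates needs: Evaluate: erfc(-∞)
erfc(x)=1 - erf(x); erfc(-∞)=1 - erf(-∞)=1 - (-1)=2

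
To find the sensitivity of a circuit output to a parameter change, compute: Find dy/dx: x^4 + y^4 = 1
Differentiate: 4x^3 + 4y^3·(dy/dx) = 0
dy/dx = -4x^3/(4y^3)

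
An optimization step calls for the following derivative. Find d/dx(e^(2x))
Chain rule: d/dx[e^u]=e^u · u' where u=2x
u'=2

Answer: 2·e^(2x)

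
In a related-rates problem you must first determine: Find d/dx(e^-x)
Chain rule: d/dx[e^u]=e^u · u' where u=-x
u'=-1

Answer: -1·e^-x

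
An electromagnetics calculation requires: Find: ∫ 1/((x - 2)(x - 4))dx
Partial fractions: 1/((x-2)(x-4))=A/(x-2)+B/(x-4)
A=-1/2, B=1/2
∫ [-1/2· 1/(x-2)+1/2· 1/(x-4)] dx
=(1/2)[ln|x-4| - ln|x-2|]+C

Answer: (1/2)·ln|(x-4)/(x-2)|+C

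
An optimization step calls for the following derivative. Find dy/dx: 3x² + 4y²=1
Differentiate: 6x+8y·(dy/dx)=0
dy/dx=-6x/(8y)=-(3/4)·(x/y)

Answer: dy/dx=-(3/4)·(x/y)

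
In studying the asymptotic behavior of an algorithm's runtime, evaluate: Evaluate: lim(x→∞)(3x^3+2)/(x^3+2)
Divide numerator and denominator by x^3:
lim (3 + 2/x^3)/(1 + 2/x^3) = 3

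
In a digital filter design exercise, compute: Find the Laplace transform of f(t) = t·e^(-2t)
L{t·e^(at)}=1/(s-a)²
L{t·e^(-2t)}=1/(s+2)²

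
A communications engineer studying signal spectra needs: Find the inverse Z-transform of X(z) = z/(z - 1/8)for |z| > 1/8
Standard pair: z/(z-a) <-> a^n*u[n] for causal signals
With a = 1/8: x[n] = (1/8)^n*u[n]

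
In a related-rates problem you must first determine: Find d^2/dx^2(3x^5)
Apply power rule 2 times:
d^1: 15x^4
d^2: 60x^3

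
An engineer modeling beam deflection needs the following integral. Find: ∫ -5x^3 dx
Using power rule: ∫ -5x^3 dx = -5/4 x^4 + C = (-5/4)x^4 + C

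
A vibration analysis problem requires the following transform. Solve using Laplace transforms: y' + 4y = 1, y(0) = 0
Take L of both sides: sY(s) - 0 + 4Y(s) = 1/s
Y(s)(s + 4) = 1/s + 0
Y(s) = 1/(s(s + 4)) + 0/(s + 4)
Partial fractions: 1/(s(s + 4)) = (1/4)/s - (1/4)/(s + 4)
So Y(s) = (1/4)/s - (1/4)/(s + 4)
Inverse transform (L^(-1){1/s} = 1, L^(-1){1/(s + 4)} = e^(-4t)):

Answer: y(t) = 1/4 - (1/4)·e^(-4t)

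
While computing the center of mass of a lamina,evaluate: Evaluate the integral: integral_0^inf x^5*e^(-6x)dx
This is a Gamma integral. Substitute u=6x (du=6 dx):
integral_0^inf x^5*e^(-6x) dx=(1/6^6) integral_0^inf u^5*e^(-u) du
=Gamma(6)/6^6=5!/6^6=120/46656

Answer: 5/1944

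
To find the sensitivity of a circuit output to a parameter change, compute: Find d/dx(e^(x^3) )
Chain rule: d/dx[e^u]=e^u · u' where u=x^3
u'=3x^2

Answer: 3x^2·e^(x^3)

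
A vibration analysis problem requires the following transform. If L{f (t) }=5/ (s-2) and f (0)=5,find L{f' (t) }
L{f'(t)} = s·F(s) - f(0) = 5s/(s-2) - 5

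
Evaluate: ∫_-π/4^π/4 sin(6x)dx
Antiderivative: -cos(6x)/6
Evaluate at bounds: [-cos(6·π/4)/6] - [-cos(6·-π/4)/6]
= (-(0)+(0))/6 = 0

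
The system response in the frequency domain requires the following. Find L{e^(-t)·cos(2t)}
First shifting: L{e^(at)f(t)}=F(s-a)
L{cos(2t)}=s/(s² + 4)
Shift: (s + 1)/((s + 1)² + 4)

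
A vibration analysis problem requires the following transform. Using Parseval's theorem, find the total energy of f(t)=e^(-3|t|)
Parseval's theorem: E=integral |f(t)|^2 dt=(1/2pi) integral |F(omega)|^2 domega
E=integral_{-inf}^{inf} e^(-6|t|) dt=2*integral_0^inf e^(-6t) dt=2/(2*3)=1/3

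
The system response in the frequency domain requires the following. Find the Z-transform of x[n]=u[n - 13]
Using the time-shift property: Z{u[n-13]}=z^(-13) * z/(z-1)
=z^(-12)/(z-1)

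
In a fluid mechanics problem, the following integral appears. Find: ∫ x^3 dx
Using power rule: ∫ x^3 dx = 1/4 x^4+C = (1/4)x^4+C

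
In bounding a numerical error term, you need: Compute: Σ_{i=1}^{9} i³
Using formula: Σ i^3 = [n(n+1)/2]² = [9·10/2]² = 2025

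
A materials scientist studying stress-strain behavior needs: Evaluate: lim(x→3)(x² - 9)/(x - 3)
Factor: (x² - 9)=(x-3)(x+3)
Cancel (x-3): lim(x→3) (x+3)=6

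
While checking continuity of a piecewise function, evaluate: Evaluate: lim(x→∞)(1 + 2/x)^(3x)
Rewrite as [(1 + 2/x)^x]^3.
lim(1 + 2/x)^x = e^2, so limit = (e^2)^3 = e^6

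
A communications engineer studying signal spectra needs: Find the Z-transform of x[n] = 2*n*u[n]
Z{n*u[n]} = z/(z-1)^2
By linearity: Z{2*n*u[n]} = 2z/(z-1)^2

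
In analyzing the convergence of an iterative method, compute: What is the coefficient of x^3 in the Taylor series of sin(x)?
sin(x) = Σ (-1)^k x^(2k+1)/(2k+1)!
For x^3: (-1)^1/3! = -1/6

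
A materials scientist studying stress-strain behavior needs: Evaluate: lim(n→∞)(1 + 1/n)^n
This is the definition of e^1: lim(1 + 1/n)^n=e^1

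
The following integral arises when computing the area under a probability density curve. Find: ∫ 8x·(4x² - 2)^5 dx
Let u=4x² - 2, du=8x dx
∫ u^5 du=u^6/6+C

Answer: (4x² - 2)^6/6+C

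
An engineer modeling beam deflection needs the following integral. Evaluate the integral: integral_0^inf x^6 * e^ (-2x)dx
This is a Gamma integral. Substitute u = 2x (du = 2 dx):
integral_0^inf x^6*e^(-2x) dx = (1/2^7) integral_0^inf u^6*e^(-u) du
= Gamma(7)/2^7 = 6!/2^7 = 720/128

Answer: 45/8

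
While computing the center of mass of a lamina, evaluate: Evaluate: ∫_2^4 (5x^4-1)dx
Step 1: Find antiderivative F(x)=x^5 - x
Step 2: F(4) - F(2)=1020 - (30)=990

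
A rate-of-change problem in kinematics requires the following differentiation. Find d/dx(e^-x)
Chain rule: d/dx[e^u]=e^u · u' where u=-x
u'=-1

Answer: -1·e^-x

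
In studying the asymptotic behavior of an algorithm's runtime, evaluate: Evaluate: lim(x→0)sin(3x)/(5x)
L'Hôpital (0/0): lim 3cos(3x)/5=3/5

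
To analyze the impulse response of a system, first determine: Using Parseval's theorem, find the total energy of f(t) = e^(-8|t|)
Parseval's theorem: E = integral |f(t)|^2 dt = (1/2pi) integral |F(omega)|^2 domega
E = integral_{-inf}^{inf} e^(-16|t|) dt = 2 * integral_0^inf e^(-16t) dt = 2/(2 * 8) = 1/8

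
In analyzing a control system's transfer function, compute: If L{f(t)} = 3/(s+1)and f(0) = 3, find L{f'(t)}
L{f'(t)} = s·F(s) - f(0) = 3s/(s+1)-3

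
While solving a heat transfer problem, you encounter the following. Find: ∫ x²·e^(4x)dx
Integration by parts twice:
First: u = x², dv = e^(4x) dx => x²e^(4x)/4 - (2/4)∫ xe^(4x) dx
Second (∫ xe^(4x) dx): xe^(4x)/4 - e^(4x)/16
Combining: e^(4x)(x²/4 - 2x/16 + 2/64) + C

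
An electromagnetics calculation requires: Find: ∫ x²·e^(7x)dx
Integration by parts twice:
First: u=x², dv=e^(7x) dx => x²e^(7x)/7 - (2/7)∫ xe^(7x) dx
Second (∫ xe^(7x) dx): xe^(7x)/7 - e^(7x)/49
Combining: e^(7x)(x²/7-2x/49+2/343)+C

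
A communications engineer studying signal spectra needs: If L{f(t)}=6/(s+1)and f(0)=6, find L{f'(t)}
L{f'(t)}=s·F(s) - f(0)=6s/(s + 1) - 6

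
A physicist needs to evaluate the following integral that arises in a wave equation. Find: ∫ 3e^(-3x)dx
Since d/dx[e^(-3x)] = -3e^(-3x), we get -1 e^(-3x)+C

Answer: -e^(-3x)+C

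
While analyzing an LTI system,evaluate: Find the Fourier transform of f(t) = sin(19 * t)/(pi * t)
sin(W*t)/(pi*t)=(W/pi)*sinc(W*t/pi) is the impulse response of the ideal low-pass filter with cutoff W (here W=19).
Its Fourier transform is a rectangular function:
F(omega)=1 for |omega| < 19, 0 otherwise

Answer: rect(omega/38) [i.e., 1 for |omega| < 19, 0 otherwise]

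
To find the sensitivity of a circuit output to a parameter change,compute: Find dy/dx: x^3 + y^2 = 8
Differentiate: 3x^2+2y·(dy/dx)=0
dy/dx=-3x^2/(2y)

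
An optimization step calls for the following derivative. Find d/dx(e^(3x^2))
Chain rule: d/dx[e^u]=e^u · u' where u=3x^2
u'=6x

Answer: 6x·e^(3x^2)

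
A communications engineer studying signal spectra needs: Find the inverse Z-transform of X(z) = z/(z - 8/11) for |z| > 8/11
Standard pair: z/(z-a) <-> a^n*u[n] for causal signals
With a = 8/11: x[n] = (8/11)^n*u[n]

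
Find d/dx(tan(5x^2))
Chain rule: d/dx[tan(u)] = sec²(u)·u' where u = 5x^2
u' = 10x

Answer: 10x·sec²(5x^2)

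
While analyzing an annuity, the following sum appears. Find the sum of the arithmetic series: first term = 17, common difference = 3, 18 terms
Last term: a_n=17 + (18 - 1)·3=68
Sum=n(a_1 + a_n)/2=18(17 + 68)/2=765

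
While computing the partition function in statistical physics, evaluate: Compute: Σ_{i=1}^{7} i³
Using formula: Σ i^3 = [n(n + 1)/2]² = [7·8/2]² = 784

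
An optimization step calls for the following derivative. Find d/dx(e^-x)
Chain rule: d/dx[e^u]=e^u · u' where u=-x
u'=-1

Answer: -1·e^-x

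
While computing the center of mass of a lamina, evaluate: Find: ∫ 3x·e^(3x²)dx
Let u = 3x², du = 6x dx
∫ (1/2)e^u du = e^u/2+C

Answer: e^(3x²)/2+C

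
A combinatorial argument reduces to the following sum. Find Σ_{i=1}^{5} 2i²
= 2·n(n+1)(2n+1)/6 = 2·5·6·11/6 = 110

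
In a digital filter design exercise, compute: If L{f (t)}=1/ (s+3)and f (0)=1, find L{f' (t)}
L{f'(t)}=s·F(s) - f(0)=s/(s+3)-1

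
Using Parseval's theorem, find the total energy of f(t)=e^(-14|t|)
Parseval's theorem: E=integral |f(t)|^2 dt=(1/2pi) integral |F(omega)|^2 domega
E=integral_{-inf}^{inf} e^(-28|t|) dt=2*integral_0^inf e^(-28t) dt=2/(2*14)=1/14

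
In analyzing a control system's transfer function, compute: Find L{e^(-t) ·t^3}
First shifting: L{e^(at)f(t)} = F(s-a)
L{t^3} = 6/s^4
Shift s → s+1: 6/(s+1)^4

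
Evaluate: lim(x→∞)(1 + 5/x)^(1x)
Rewrite as [(1+5/x)^x]^1.
lim(1+5/x)^x = e^5, so limit = (e^5)^1 = e^5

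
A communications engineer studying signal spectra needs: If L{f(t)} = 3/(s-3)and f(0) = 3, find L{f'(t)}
L{f'(t)}=s·F(s) - f(0)=3s/(s-3)-3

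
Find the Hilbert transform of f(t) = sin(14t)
The Hilbert transform shifts each frequency component by -pi/2.
H{sin(wt)}=-cos(wt)
With w=14: H{sin(14t)}=-cos(14t)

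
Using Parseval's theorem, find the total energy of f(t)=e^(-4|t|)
Parseval's theorem: E=integral |f(t)|^2 dt=(1/2pi) integral |F(omega)|^2 domega
E=integral_{-inf}^{inf} e^(-8|t|) dt=2 * integral_0^inf e^(-8t) dt=2/(2 * 4)=1/4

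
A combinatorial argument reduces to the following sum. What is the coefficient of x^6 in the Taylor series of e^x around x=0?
Taylor series of e^x=Σ x^n/n!
Coefficient of x^6=1/6!=1/720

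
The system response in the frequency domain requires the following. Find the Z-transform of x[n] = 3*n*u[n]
Z{n*u[n]} = z/(z-1)^2
By linearity: Z{3*n*u[n]} = 3z/(z-1)^2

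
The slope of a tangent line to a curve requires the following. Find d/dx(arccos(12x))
d/dx[arccos(u)]=-u'/√(1-u²), u=12x, u'=12

Answer: -12/√(1-144x²)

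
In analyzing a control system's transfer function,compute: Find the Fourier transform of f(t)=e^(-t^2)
The Fourier transform of a Gaussian e^(-t^2) is sqrt(pi)*e^(-omega^2/4).
With a = 1: F(omega) = sqrt(pi)*e^(-omega^2/4)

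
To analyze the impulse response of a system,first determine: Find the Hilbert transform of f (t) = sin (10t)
The Hilbert transform shifts each frequency component by -pi/2.
H{sin(wt)} = -cos(wt)
With w = 10: H{sin(10t)} = -cos(10t)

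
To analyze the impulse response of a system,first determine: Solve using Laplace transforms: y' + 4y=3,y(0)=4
Take L of both sides: sY(s) - 4 + 4Y(s)=3/s
Y(s)(s + 4)=3/s + 4
Y(s)=3/(s(s + 4)) + 4/(s + 4)
Partial fractions: 3/(s(s + 4))=(3/4)/s - (3/4)/(s + 4)
So Y(s)=(3/4)/s + (13/4)/(s + 4)
Inverse transform (L^(-1){1/s}=1, L^(-1){1/(s + 4)}=e^(-4t)):

Answer: y(t)=3/4 + (13/4)·e^(-4t)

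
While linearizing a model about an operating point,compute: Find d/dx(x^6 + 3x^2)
Power rule: d/dx(ax^n)=n·a·x^(n-1)
Term by term: 6·x^5 + 6·x

Answer: 6x^5 + 6x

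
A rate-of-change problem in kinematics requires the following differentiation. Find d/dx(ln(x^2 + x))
Chain rule: d/dx[ln(u)]=u'/u where u=x^2 + x
u'=2x + 1

Answer: (2x + 1)/(x^2 + x)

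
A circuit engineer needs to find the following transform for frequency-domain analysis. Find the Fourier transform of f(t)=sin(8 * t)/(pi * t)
sin(W * t)/(pi * t)=(W/pi) * sinc(W * t/pi) is the impulse response of the ideal low-pass filter with cutoff W (here W=8).
Its Fourier transform is a rectangular function:
F(omega)=1 for |omega| < 8, 0 otherwise

Answer: rect(omega/16) [i.e., 1 for |omega| < 8, 0 otherwise]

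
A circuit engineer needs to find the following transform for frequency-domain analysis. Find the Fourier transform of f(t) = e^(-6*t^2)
The Fourier transform of a Gaussian e^(-a*t^2) is sqrt(pi/a)*e^(-omega^2/(4a)).
With a = 6: F(omega) = sqrt(pi/6)*e^(-omega^2/24)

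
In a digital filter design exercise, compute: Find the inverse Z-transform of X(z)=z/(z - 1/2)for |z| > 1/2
Standard pair: z/(z-a) <-> a^n * u[n] for causal signals
With a = 1/2: x[n] = (1/2)^n * u[n]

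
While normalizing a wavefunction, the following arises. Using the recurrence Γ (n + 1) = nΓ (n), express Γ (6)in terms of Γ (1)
Γ(6) = 5Γ(5) = 5·4Γ(4) = ... = 5!·Γ(1) = 120·Γ(1)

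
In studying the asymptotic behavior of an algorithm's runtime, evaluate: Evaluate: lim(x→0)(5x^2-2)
Polynomial is continuous, so substitute x=0:
5·0^2-2=-2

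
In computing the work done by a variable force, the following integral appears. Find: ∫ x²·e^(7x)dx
Integration by parts twice:
First: u = x², dv = e^(7x) dx => x²e^(7x)/7 - (2/7)∫ xe^(7x) dx
Second (∫ xe^(7x) dx): xe^(7x)/7 - e^(7x)/49
Combining: e^(7x)(x²/7-2x/49+2/343)+C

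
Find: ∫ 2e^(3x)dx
Since d/dx[e^(3x)]=3e^(3x), we get 2/3 e^(3x) + C

Answer: (2/3)e^(3x) + C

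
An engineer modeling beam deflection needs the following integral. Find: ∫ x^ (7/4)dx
Power rule: ∫ x^(7/4) dx=x^(11/4)/(11/4) + C

Answer: (4/11)·x^(11/4) + C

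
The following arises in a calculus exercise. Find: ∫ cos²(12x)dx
Using identity cos²(u) = (1 + cos(2u))/2:
∫ (1 + cos(24x))/2 dx = x/2 + sin(24x)/48 + C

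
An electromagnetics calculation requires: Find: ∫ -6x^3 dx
Using power rule: ∫ -6x^3 dx=-6/4 x^4 + C=(-3/2)x^4 + C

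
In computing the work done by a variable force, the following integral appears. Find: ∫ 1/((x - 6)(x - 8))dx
Partial fractions: 1/((x-6)(x-8))=A/(x-6)+B/(x-8)
A=-1/2, B=1/2
∫ [-1/2· 1/(x-6)+1/2· 1/(x-8)] dx
=(1/2)[ln|x-8| - ln|x-6|]+C

Answer: (1/2)·ln|(x-8)/(x-6)|+C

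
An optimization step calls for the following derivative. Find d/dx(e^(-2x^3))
Chain rule: d/dx[e^u]=e^u · u' where u=-2x^3
u'=-6x^2

Answer: -6x^2·e^(-2x^3)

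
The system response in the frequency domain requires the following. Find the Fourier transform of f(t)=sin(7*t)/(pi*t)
sin(W*t)/(pi*t)=(W/pi)*sinc(W*t/pi) is the impulse response of the ideal low-pass filter with cutoff W (here W=7).
Its Fourier transform is a rectangular function:
F(omega)=1 for |omega| < 7, 0 otherwise

Answer: rect(omega/14) [i.e., 1 for |omega| < 7, 0 otherwise]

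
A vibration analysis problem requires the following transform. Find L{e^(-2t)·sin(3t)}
First shifting: L{e^(at)f(t)} = F(s-a)
L{sin(3t)} = 3/(s²+9)
Shift: 3/((s+2)²+9)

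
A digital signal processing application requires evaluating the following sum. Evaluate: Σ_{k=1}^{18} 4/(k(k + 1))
Partial fractions: 4/(k(k + 1)) = 4/k - 4/(k + 1)
Telescoping sum: 4(1 - 1/19) = 4·18/19

Answer: 72/19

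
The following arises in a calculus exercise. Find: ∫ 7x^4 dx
Using power rule: ∫ 7x^4 dx=7/5 x^5+C=(7/5)x^5+C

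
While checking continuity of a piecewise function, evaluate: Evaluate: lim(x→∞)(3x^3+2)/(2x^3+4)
Divide numerator and denominator by x^3:
lim (3+2/x^3)/(2+4/x^3)=3/2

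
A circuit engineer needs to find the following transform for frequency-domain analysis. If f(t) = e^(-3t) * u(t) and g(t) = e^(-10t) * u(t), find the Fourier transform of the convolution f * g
By the convolution theorem: F{f*g} = F(omega)*G(omega)
F(omega) = 1/(3+j*omega), G(omega) = 1/(10+j*omega)
F{f*g} = 1/((3+j*omega)(10+j*omega))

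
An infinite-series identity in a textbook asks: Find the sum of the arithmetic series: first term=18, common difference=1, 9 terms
Last term: a_n=18 + (9 - 1)·1=26
Sum=n(a_1 + a_n)/2=9(18 + 26)/2=198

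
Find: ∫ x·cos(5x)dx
By parts: u=x, dv=cos(5x) dx
du=dx, v=sin(5x)/5
=x·sin(5x)/5+cos(5x)/5²+C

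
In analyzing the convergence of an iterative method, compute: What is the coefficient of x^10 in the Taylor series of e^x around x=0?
Taylor series of e^x = Σ x^n/n!
Coefficient of x^10 = 1/10! = 1/3628800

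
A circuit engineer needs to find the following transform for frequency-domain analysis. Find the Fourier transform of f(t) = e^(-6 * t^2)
The Fourier transform of a Gaussian e^(-a*t^2) is sqrt(pi/a)*e^(-omega^2/(4a)).
With a=6: F(omega)=sqrt(pi/6)*e^(-omega^2/24)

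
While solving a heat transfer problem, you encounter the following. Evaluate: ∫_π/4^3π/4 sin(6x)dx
Antiderivative: -cos(6x)/6
Evaluate at bounds: [-cos(6·3π/4)/6] - [-cos(6·π/4)/6]
=(-(0) + (0))/6=0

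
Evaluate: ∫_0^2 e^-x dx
Antiderivative: -e^-x
Evaluate: -(e^-2-1)

Answer: (e^-2-1)/(-1)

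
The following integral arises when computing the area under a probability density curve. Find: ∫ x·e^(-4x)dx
Integration by parts: u=x, dv=e^(-4x) dx
du=dx, v=e^(-4x)/(-4)
=x·e^(-4x)/(-4) - ∫ e^(-4x)/(-4) dx
=x·e^(-4x)/(-4) - e^(-4x)/16+C

Answer: e^(-4x)(x/(-4)-1/16)+C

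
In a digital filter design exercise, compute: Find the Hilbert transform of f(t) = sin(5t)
The Hilbert transform shifts each frequency component by -pi/2.
H{sin(wt)}=-cos(wt)
With w=5: H{sin(5t)}=-cos(5t)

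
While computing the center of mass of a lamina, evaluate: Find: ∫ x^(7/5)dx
Power rule: ∫ x^(7/5) dx = x^(12/5)/(12/5) + C

Answer: (5/12)·x^(12/5) + C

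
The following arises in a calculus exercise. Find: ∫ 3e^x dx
Since d/dx[e^x] = +e^x, we get 3e^x+C

Answer: 3e^x+C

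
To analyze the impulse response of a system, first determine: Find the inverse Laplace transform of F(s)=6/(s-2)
L^(-1){6/(s-a)} = c·e^(at)
Here a = 2, c = 6

Answer: 6e^(2t)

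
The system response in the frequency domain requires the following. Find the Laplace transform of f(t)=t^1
L{t^n}=n!/s^(n+1)
L{t^1}=1!/s^2=1/s^2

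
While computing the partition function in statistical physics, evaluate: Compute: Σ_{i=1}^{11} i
Using formula: Σ i^1=n(n + 1)/2=11·12/2=66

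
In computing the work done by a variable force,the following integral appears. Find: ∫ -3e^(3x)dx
Since d/dx[e^(3x)] = 3e^(3x), we get -1 e^(3x) + C

Answer: -e^(3x) + C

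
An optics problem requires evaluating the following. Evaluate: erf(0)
erf(0) = 0 (error function is odd and erf(0) = 0 by definition)

Answer: 0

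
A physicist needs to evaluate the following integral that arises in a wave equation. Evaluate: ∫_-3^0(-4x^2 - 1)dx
Step 1: Find antiderivative F(x) = (-4/3)x^3 - x
Step 2: F(0) - F(-3) = 0 - (39) = -39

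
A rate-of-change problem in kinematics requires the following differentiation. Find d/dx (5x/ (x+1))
Quotient rule: (f/g)'=(f'g - fg')/g²
f=5x, f'=5
g=x+1, g'=1

Answer: (5·(x+1)-5x)/(x+1)²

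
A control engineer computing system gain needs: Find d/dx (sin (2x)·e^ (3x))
Product rule: (fg)'=f'g+fg'
f=sin(2x), f'=2·cos(2x)
g=e^(3x), g'=3·e^(3x)

Answer: 2·cos(2x)·e^(3x)+3·sin(2x)·e^(3x)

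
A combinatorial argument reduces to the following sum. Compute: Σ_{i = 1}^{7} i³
Using formula: Σ i^3 = [n(n + 1)/2]² = [7·8/2]² = 784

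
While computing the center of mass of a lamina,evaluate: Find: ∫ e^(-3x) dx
Since d/dx[e^(-3x)] = -3e^(-3x), we get -1/3 e^(-3x)+C

Answer: (-1/3)e^(-3x)+C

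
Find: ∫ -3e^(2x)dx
Since d/dx[e^(2x)]=2e^(2x), we get -3/2 e^(2x) + C

Answer: (-3/2)e^(2x) + C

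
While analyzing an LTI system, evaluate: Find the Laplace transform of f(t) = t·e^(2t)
L{t·e^(at)}=1/(s-a)²
L{t·e^(2t)}=1/(s-2)²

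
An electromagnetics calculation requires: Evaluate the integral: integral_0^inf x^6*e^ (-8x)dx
This is a Gamma integral. Substitute u = 8x (du = 8 dx):
integral_0^inf x^6*e^(-8x) dx = (1/8^7) integral_0^inf u^6*e^(-u) du
= Gamma(7)/8^7 = 6!/8^7 = 720/2097152

Answer: 45/131072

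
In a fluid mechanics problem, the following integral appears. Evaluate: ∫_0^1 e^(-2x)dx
Antiderivative: (1/(-2))e^(-2x)
Evaluate: (1/(-2))(e^-2-1)

Answer: (e^-2-1)/(-2)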